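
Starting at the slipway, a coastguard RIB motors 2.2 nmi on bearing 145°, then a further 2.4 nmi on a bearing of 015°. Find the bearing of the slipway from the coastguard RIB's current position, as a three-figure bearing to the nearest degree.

255°

Leg 1 (145°, 2.2 nmi): east 2.2 sin 145° = 1.26, north 2.2 cos 145° = -1.80
Leg 2 (015°, 2.4 nmi): east 2.4 sin 15° = 0.62, north 2.4 cos 15° = 2.32
Net displacement: 1.88 east, 0.52 north. Direction back to start is (-1.88, -0.52): bearing = atan2(-1.88, -0.52) mod 360° = 254.67° ≈ 255°.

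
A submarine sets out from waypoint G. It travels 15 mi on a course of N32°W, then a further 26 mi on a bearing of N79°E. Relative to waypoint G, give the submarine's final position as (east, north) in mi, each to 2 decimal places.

Leg 1 (N32°W, 15 mi): east 15 sin 328° = -7.95, north 15 cos 328° = 12.72
Leg 2 (N79°E, 26 mi): east 26 sin 79° = 25.52, north 26 cos 79° = 4.96
Summing: 17.57 mi east, 17.68 mi north → (17.57, 17.68).

(17.57, 17.68)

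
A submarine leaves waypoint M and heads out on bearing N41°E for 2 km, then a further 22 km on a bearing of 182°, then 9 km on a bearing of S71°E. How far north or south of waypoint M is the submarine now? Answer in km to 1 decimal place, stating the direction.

Leg 1 (N41°E, 2 km): east 2 sin 41° = 1.31, north 2 cos 41° = 1.51
Leg 2 (182°, 22 km): east 22 sin 182° = -0.77, north 22 cos 182° = -21.99
Leg 3 (S71°E, 9 km): east 9 sin 109° = 8.51, north 9 cos 109° = -2.93
Net north component: -23.41 km.

23.4 km south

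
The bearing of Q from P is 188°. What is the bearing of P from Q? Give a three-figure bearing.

Back-bearing = 188° − 180° = 008°.

008°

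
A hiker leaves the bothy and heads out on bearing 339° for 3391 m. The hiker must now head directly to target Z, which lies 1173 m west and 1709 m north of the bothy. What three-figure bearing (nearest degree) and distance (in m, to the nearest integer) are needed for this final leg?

Leg 1 (339°, 3391 m): east 3391 sin 339° = -1215.23, north 3391 cos 339° = 3165.77
Current position: (-1215.23, 3165.77). Target: (-1173, 1709). Remaining: Δeast = 42.23, Δnorth = -1456.77.
Bearing = atan2(42.23, -1456.77) mod 360° = 178.34°; distance = √((42.23)² + (-1456.77)²) = 1457.383 m.

178°, 1457 m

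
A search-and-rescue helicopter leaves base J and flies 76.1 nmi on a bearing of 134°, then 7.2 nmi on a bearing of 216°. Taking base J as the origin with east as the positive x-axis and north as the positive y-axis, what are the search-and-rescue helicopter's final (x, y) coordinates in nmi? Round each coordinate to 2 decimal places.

Leg 1 (134°, 76.1 nmi): east 76.1 sin 134° = 54.74, north 76.1 cos 134° = -52.86
Leg 2 (216°, 7.2 nmi): east 7.2 sin 216° = -4.23, north 7.2 cos 216° = -5.82
Summing: 50.51 nmi east, -58.69 nmi north → (50.51, -58.69).

(50.51, -58.69)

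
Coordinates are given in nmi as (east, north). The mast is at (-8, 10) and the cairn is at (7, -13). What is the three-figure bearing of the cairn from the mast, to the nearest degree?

Δeast = 7 − -8 = 15.00; Δnorth = -13 − 10 = -23.00.
Bearing = atan2(Δeast, Δnorth) mod 360° = 146.89° ≈ 147°.

147°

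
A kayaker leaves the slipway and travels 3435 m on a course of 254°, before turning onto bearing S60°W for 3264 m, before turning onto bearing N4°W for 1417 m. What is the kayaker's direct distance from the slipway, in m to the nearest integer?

Leg 1 (254°, 3435 m): east 3435 sin 254° = -3301.93, north 3435 cos 254° = -946.81
Leg 2 (S60°W, 3264 m): east 3264 sin 240° = -2826.71, north 3264 cos 240° = -1632.00
Leg 3 (N4°W, 1417 m): east 1417 sin 356° = -98.84, north 1417 cos 356° = 1413.55
Net: -6227.49 east, -1165.27 north. Distance = √((-6227.49)² + (-1165.27)²) = 6335.568 m.

6336 m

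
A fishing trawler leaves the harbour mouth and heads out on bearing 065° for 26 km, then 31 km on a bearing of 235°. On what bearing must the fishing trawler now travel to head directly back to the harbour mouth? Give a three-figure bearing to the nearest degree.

Leg 1 (065°, 26 km): east 26 sin 65° = 23.56, north 26 cos 65° = 10.99
Leg 2 (235°, 31 km): east 31 sin 235° = -25.39, north 31 cos 235° = -17.78
Net displacement: -1.83 east, -6.79 north. Direction back to start is (1.83, 6.79): bearing = atan2(1.83, 6.79) mod 360° = 15.08° ≈ 015°.

015°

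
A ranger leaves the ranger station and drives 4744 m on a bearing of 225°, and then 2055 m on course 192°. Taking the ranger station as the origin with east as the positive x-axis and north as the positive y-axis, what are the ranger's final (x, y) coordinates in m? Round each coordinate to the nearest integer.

(-3782, -5365)

Leg 1 (225°, 4744 m): east 4744 sin 225° = -3354.51, north 4744 cos 225° = -3354.51
Leg 2 (192°, 2055 m): east 2055 sin 192° = -427.26, north 2055 cos 192° = -2010.09
Summing: -3781.77 m east, -5364.61 m north → (-3782, -5365).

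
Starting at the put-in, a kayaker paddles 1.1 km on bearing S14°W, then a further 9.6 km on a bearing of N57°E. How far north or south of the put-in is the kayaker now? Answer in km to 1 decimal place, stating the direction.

Leg 1 (S14°W, 1.1 km): east 1.1 sin 194° = -0.27, north 1.1 cos 194° = -1.07
Leg 2 (N57°E, 9.6 km): east 9.6 sin 57° = 8.05, north 9.6 cos 57° = 5.23
Net north component: 4.16 km.

4.2 km north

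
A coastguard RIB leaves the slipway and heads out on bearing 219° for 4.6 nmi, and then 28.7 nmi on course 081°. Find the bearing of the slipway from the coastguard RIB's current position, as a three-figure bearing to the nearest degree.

Leg 1 (219°, 4.6 nmi): east 4.6 sin 219° = -2.89, north 4.6 cos 219° = -3.57
Leg 2 (081°, 28.7 nmi): east 28.7 sin 81° = 28.35, north 28.7 cos 81° = 4.49
Net displacement: 25.45 east, 0.91 north. Direction back to start is (-25.45, -0.91): bearing = atan2(-25.45, -0.91) mod 360° = 267.94° ≈ 268°.

268°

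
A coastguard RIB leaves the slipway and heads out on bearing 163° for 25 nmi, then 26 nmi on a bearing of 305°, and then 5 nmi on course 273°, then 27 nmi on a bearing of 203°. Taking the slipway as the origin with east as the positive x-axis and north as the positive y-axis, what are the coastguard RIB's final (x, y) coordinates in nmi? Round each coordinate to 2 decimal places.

(-29.53, -33.59)

Leg 1 (163°, 25 nmi): east 25 sin 163° = 7.31, north 25 cos 163° = -23.91
Leg 2 (305°, 26 nmi): east 26 sin 305° = -21.30, north 26 cos 305° = 14.91
Leg 3 (273°, 5 nmi): east 5 sin 273° = -4.99, north 5 cos 273° = 0.26
Leg 4 (203°, 27 nmi): east 27 sin 203° = -10.55, north 27 cos 203° = -24.85
Summing: -29.53 nmi east, -33.59 nmi north → (-29.53, -33.59).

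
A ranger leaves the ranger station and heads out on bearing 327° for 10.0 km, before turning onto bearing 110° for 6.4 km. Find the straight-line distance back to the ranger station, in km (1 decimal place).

6.2 km

Leg 1 (327°, 10.0 km): east 10.0 sin 327° = -5.45, north 10.0 cos 327° = 8.39
Leg 2 (110°, 6.4 km): east 6.4 sin 110° = 6.01, north 6.4 cos 110° = -2.19
Net: 0.57 east, 6.20 north. Distance = √((0.57)² + (6.20)²) = 6.224 km.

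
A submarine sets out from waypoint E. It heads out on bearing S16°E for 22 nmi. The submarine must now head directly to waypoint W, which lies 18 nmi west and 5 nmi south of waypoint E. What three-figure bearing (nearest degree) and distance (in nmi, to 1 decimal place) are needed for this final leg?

304°, 29.0 nmi

Leg 1 (S16°E, 22 nmi): east 22 sin 164° = 6.06, north 22 cos 164° = -21.15
Current position: (6.06, -21.15). Target: (-18, -5). Remaining: Δeast = -24.06, Δnorth = 16.15.
Bearing = atan2(-24.06, 16.15) mod 360° = 303.86°; distance = √((-24.06)² + (16.15)²) = 28.980 nmi.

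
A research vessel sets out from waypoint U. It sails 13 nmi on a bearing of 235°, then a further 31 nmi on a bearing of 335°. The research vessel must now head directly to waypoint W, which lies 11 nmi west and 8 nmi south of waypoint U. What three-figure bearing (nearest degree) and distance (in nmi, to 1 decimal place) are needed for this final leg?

Leg 1 (235°, 13 nmi): east 13 sin 235° = -10.65, north 13 cos 235° = -7.46
Leg 2 (335°, 31 nmi): east 31 sin 335° = -13.10, north 31 cos 335° = 28.10
Current position: (-23.75, 20.64). Target: (-11, -8). Remaining: Δeast = 12.75, Δnorth = -28.64.
Bearing = atan2(12.75, -28.64) mod 360° = 156.00°; distance = √((12.75)² + (-28.64)²) = 31.349 nmi.

156°, 31.3 nmi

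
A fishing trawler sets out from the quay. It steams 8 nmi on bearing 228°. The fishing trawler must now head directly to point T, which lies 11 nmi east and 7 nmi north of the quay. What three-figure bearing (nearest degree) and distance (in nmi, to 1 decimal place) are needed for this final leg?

054°, 21.0 nmi

Leg 1 (228°, 8 nmi): east 8 sin 228° = -5.95, north 8 cos 228° = -5.35
Current position: (-5.95, -5.35). Target: (11, 7). Remaining: Δeast = 16.95, Δnorth = 12.35.
Bearing = atan2(16.95, 12.35) mod 360° = 53.91°; distance = √((16.95)² + (12.35)²) = 20.970 nmi.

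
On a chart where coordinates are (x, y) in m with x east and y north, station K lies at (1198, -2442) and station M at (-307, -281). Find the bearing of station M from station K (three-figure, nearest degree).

325°

Δeast = -307 − 1198 = -1505.00; Δnorth = -281 − -2442 = 2161.00.
Bearing = atan2(Δeast, Δnorth) mod 360° = 325.15° ≈ 325°.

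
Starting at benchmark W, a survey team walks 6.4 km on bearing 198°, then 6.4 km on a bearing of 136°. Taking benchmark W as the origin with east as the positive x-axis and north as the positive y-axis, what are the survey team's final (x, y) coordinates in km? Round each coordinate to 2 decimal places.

(2.47, -10.69)

Leg 1 (198°, 6.4 km): east 6.4 sin 198° = -1.98, north 6.4 cos 198° = -6.09
Leg 2 (136°, 6.4 km): east 6.4 sin 136° = 4.45, north 6.4 cos 136° = -4.60
Summing: 2.47 km east, -10.69 km north → (2.47, -10.69).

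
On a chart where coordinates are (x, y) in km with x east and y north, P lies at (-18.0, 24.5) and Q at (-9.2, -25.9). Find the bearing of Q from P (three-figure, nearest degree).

Δeast = -9.2 − -18.0 = 8.80; Δnorth = -25.9 − 24.5 = -50.40.
Bearing = atan2(Δeast, Δnorth) mod 360° = 170.10° ≈ 170°.

170°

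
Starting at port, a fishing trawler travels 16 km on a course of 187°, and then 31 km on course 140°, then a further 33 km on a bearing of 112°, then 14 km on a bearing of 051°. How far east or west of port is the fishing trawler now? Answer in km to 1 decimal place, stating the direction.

59.5 km east

Leg 1 (187°, 16 km): east 16 sin 187° = -1.95, north 16 cos 187° = -15.88
Leg 2 (140°, 31 km): east 31 sin 140° = 19.93, north 31 cos 140° = -23.75
Leg 3 (112°, 33 km): east 33 sin 112° = 30.60, north 33 cos 112° = -12.36
Leg 4 (051°, 14 km): east 14 sin 51° = 10.88, north 14 cos 51° = 8.81
Net east component: 59.45 km.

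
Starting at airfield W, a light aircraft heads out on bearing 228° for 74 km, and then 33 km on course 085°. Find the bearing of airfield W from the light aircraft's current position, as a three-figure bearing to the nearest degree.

025°

Leg 1 (228°, 74 km): east 74 sin 228° = -54.99, north 74 cos 228° = -49.52
Leg 2 (085°, 33 km): east 33 sin 85° = 32.87, north 33 cos 85° = 2.88
Net displacement: -22.12 east, -46.64 north. Direction back to start is (22.12, 46.64): bearing = atan2(22.12, 46.64) mod 360° = 25.37° ≈ 025°.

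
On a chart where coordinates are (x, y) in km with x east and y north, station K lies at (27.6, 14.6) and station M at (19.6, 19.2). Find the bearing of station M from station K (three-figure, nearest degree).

Δeast = 19.6 − 27.6 = -8.00; Δnorth = 19.2 − 14.6 = 4.60.
Bearing = atan2(Δeast, Δnorth) mod 360° = 299.90° ≈ 300°.

300°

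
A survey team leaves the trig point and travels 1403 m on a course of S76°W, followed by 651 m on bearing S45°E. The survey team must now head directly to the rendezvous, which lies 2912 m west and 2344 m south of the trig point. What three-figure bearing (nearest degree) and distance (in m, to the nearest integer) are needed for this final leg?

Leg 1 (S76°W, 1403 m): east 1403 sin 256° = -1361.32, north 1403 cos 256° = -339.42
Leg 2 (S45°E, 651 m): east 651 sin 135° = 460.33, north 651 cos 135° = -460.33
Current position: (-901.00, -799.74). Target: (-2912, -2344). Remaining: Δeast = -2011.00, Δnorth = -1544.26.
Bearing = atan2(-2011.00, -1544.26) mod 360° = 232.48°; distance = √((-2011.00)² + (-1544.26)²) = 2535.519 m.

232°, 2536 m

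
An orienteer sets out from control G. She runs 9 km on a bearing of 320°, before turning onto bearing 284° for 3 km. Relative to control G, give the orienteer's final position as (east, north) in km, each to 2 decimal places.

(-8.70, 7.62)

Leg 1 (320°, 9 km): east 9 sin 320° = -5.79, north 9 cos 320° = 6.89
Leg 2 (284°, 3 km): east 3 sin 284° = -2.91, north 3 cos 284° = 0.73
Summing: -8.70 km east, 7.62 km north → (-8.70, 7.62).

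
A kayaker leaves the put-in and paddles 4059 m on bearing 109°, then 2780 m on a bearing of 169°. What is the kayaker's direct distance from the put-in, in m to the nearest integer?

5957 m

Leg 1 (109°, 4059 m): east 4059 sin 109° = 3837.86, north 4059 cos 109° = -1321.48
Leg 2 (169°, 2780 m): east 2780 sin 169° = 530.45, north 2780 cos 169° = -2728.92
Net: 4368.31 east, -4050.40 north. Distance = √((4368.31)² + (-4050.40)²) = 5957.172 m.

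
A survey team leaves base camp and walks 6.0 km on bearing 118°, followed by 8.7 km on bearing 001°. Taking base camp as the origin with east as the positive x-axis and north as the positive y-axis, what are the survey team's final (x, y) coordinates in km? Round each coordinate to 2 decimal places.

(5.45, 5.88)

Leg 1 (118°, 6.0 km): east 6.0 sin 118° = 5.30, north 6.0 cos 118° = -2.82
Leg 2 (001°, 8.7 km): east 8.7 sin 1° = 0.15, north 8.7 cos 1° = 8.70
Summing: 5.45 km east, 5.88 km north → (5.45, 5.88).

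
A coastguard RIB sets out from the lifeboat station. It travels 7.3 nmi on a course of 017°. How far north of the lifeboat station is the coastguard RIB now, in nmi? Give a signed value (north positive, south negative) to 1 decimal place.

Leg 1 (017°, 7.3 nmi): east 7.3 sin 17° = 2.13, north 7.3 cos 17° = 6.98
Net north component: 6.98 nmi.

7.0 nmi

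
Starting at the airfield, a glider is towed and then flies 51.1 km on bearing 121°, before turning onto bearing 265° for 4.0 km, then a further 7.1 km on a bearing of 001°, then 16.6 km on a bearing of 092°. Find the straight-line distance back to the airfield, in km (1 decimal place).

60.0 km

Leg 1 (121°, 51.1 km): east 51.1 sin 121° = 43.80, north 51.1 cos 121° = -26.32
Leg 2 (265°, 4.0 km): east 4.0 sin 265° = -3.98, north 4.0 cos 265° = -0.35
Leg 3 (001°, 7.1 km): east 7.1 sin 1° = 0.12, north 7.1 cos 1° = 7.10
Leg 4 (092°, 16.6 km): east 16.6 sin 92° = 16.59, north 16.6 cos 92° = -0.58
Net: 56.53 east, -20.15 north. Distance = √((56.53)² + (-20.15)²) = 60.013 km.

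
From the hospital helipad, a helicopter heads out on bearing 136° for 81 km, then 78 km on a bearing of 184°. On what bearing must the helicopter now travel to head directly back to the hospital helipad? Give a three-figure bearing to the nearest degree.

Leg 1 (136°, 81 km): east 81 sin 136° = 56.27, north 81 cos 136° = -58.27
Leg 2 (184°, 78 km): east 78 sin 184° = -5.44, north 78 cos 184° = -77.81
Net displacement: 50.83 east, -136.08 north. Direction back to start is (-50.83, 136.08): bearing = atan2(-50.83, 136.08) mod 360° = 339.52° ≈ 340°.

340°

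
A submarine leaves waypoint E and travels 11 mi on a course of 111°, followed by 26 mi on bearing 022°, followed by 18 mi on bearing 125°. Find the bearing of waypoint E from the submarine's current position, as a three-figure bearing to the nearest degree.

Leg 1 (111°, 11 mi): east 11 sin 111° = 10.27, north 11 cos 111° = -3.94
Leg 2 (022°, 26 mi): east 26 sin 22° = 9.74, north 26 cos 22° = 24.11
Leg 3 (125°, 18 mi): east 18 sin 125° = 14.74, north 18 cos 125° = -10.32
Net displacement: 34.75 east, 9.84 north. Direction back to start is (-34.75, -9.84): bearing = atan2(-34.75, -9.84) mod 360° = 254.19° ≈ 254°.

254°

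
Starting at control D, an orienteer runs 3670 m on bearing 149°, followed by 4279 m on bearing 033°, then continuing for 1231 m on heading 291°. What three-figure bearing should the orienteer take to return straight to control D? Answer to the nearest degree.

254°

Leg 1 (149°, 3670 m): east 3670 sin 149° = 1890.19, north 3670 cos 149° = -3145.80
Leg 2 (033°, 4279 m): east 4279 sin 33° = 2330.51, north 4279 cos 33° = 3588.67
Leg 3 (291°, 1231 m): east 1231 sin 291° = -1149.24, north 1231 cos 291° = 441.15
Net displacement: 3071.46 east, 884.02 north. Direction back to start is (-3071.46, -884.02): bearing = atan2(-3071.46, -884.02) mod 360° = 253.94° ≈ 254°.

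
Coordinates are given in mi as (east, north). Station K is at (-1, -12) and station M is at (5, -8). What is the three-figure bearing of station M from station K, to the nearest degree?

Δeast = 5 − -1 = 6.00; Δnorth = -8 − -12 = 4.00.
Bearing = atan2(Δeast, Δnorth) mod 360° = 56.31° ≈ 056°.

056°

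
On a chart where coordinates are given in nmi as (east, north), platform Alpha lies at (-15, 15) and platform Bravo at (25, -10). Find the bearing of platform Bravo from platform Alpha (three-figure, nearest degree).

122°

Δeast = 25 − -15 = 40.00; Δnorth = -10 − 15 = -25.00.
Bearing = atan2(Δeast, Δnorth) mod 360° = 122.01° ≈ 122°.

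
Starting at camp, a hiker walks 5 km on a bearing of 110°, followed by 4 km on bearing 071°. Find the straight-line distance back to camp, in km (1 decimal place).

8.5 km

Leg 1 (110°, 5 km): east 5 sin 110° = 4.70, north 5 cos 110° = -1.71
Leg 2 (071°, 4 km): east 4 sin 71° = 3.78, north 4 cos 71° = 1.30
Net: 8.48 east, -0.41 north. Distance = √((8.48)² + (-0.41)²) = 8.490 km.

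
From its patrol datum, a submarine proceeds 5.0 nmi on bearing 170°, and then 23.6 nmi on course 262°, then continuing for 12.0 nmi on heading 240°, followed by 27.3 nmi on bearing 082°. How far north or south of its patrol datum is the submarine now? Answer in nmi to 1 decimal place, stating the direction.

10.4 nmi south

Leg 1 (170°, 5.0 nmi): east 5.0 sin 170° = 0.87, north 5.0 cos 170° = -4.92
Leg 2 (262°, 23.6 nmi): east 23.6 sin 262° = -23.37, north 23.6 cos 262° = -3.28
Leg 3 (240°, 12.0 nmi): east 12.0 sin 240° = -10.39, north 12.0 cos 240° = -6.00
Leg 4 (082°, 27.3 nmi): east 27.3 sin 82° = 27.03, north 27.3 cos 82° = 3.80
Net north component: -10.41 nmi.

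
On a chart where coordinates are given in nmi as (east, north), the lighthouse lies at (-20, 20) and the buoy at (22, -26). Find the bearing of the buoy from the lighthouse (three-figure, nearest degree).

138°

Δeast = 22 − -20 = 42.00; Δnorth = -26 − 20 = -46.00.
Bearing = atan2(Δeast, Δnorth) mod 360° = 137.60° ≈ 138°.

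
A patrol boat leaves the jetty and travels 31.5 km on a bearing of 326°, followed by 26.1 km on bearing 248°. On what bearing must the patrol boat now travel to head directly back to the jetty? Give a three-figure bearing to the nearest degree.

Leg 1 (326°, 31.5 km): east 31.5 sin 326° = -17.61, north 31.5 cos 326° = 26.11
Leg 2 (248°, 26.1 km): east 26.1 sin 248° = -24.20, north 26.1 cos 248° = -9.78
Net displacement: -41.81 east, 16.34 north. Direction back to start is (41.81, -16.34): bearing = atan2(41.81, -16.34) mod 360° = 111.34° ≈ 111°.

111°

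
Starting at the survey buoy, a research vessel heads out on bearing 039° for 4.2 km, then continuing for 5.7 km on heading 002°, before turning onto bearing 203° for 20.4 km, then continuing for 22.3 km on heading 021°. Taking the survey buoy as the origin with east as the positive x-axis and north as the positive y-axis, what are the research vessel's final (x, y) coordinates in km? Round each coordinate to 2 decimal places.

(2.86, 11.00)

Leg 1 (039°, 4.2 km): east 4.2 sin 39° = 2.64, north 4.2 cos 39° = 3.26
Leg 2 (002°, 5.7 km): east 5.7 sin 2° = 0.20, north 5.7 cos 2° = 5.70
Leg 3 (203°, 20.4 km): east 20.4 sin 203° = -7.97, north 20.4 cos 203° = -18.78
Leg 4 (021°, 22.3 km): east 22.3 sin 21° = 7.99, north 22.3 cos 21° = 20.82
Summing: 2.86 km east, 11.00 km north → (2.86, 11.00).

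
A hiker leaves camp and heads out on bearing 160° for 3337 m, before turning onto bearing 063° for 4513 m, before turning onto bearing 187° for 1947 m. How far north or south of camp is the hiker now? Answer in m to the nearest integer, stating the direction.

Leg 1 (160°, 3337 m): east 3337 sin 160° = 1141.32, north 3337 cos 160° = -3135.75
Leg 2 (063°, 4513 m): east 4513 sin 63° = 4021.11, north 4513 cos 63° = 2048.86
Leg 3 (187°, 1947 m): east 1947 sin 187° = -237.28, north 1947 cos 187° = -1932.49
Net north component: -3019.38 m.

3019 m south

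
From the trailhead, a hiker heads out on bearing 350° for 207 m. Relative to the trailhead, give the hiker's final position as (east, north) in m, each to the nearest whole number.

(-36, 204)

Leg 1 (350°, 207 m): east 207 sin 350° = -35.95, north 207 cos 350° = 203.86
Summing: -35.95 m east, 203.86 m north → (-36, 204).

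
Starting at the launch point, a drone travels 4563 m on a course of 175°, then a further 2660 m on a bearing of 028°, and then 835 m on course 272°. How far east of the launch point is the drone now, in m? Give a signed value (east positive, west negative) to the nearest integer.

Leg 1 (175°, 4563 m): east 4563 sin 175° = 397.69, north 4563 cos 175° = -4545.64
Leg 2 (028°, 2660 m): east 2660 sin 28° = 1248.79, north 2660 cos 28° = 2348.64
Leg 3 (272°, 835 m): east 835 sin 272° = -834.49, north 835 cos 272° = 29.14
Net east component: 811.99 m.

812 m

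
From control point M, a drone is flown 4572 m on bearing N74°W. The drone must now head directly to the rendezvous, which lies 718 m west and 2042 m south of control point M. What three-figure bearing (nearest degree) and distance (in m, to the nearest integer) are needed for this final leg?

132°, 4942 m

Leg 1 (N74°W, 4572 m): east 4572 sin 286° = -4394.89, north 4572 cos 286° = 1260.21
Current position: (-4394.89, 1260.21). Target: (-718, -2042). Remaining: Δeast = 3676.89, Δnorth = -3302.21.
Bearing = atan2(3676.89, -3302.21) mod 360° = 131.93°; distance = √((3676.89)² + (-3302.21)²) = 4942.077 m.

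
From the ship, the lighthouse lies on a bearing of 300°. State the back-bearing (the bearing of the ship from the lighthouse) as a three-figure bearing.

Back-bearing = 300° − 180° = 120°.

120°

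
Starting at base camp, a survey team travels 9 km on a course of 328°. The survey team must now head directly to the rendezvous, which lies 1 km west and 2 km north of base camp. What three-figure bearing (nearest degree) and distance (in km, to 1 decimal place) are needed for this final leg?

146°, 6.8 km

Leg 1 (328°, 9 km): east 9 sin 328° = -4.77, north 9 cos 328° = 7.63
Current position: (-4.77, 7.63). Target: (-1, 2). Remaining: Δeast = 3.77, Δnorth = -5.63.
Bearing = atan2(3.77, -5.63) mod 360° = 146.21°; distance = √((3.77)² + (-5.63)²) = 6.777 km.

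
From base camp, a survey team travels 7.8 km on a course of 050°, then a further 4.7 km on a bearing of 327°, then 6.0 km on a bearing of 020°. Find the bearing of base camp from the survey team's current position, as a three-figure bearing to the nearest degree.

Leg 1 (050°, 7.8 km): east 7.8 sin 50° = 5.98, north 7.8 cos 50° = 5.01
Leg 2 (327°, 4.7 km): east 4.7 sin 327° = -2.56, north 4.7 cos 327° = 3.94
Leg 3 (020°, 6.0 km): east 6.0 sin 20° = 2.05, north 6.0 cos 20° = 5.64
Net displacement: 5.47 east, 14.59 north. Direction back to start is (-5.47, -14.59): bearing = atan2(-5.47, -14.59) mod 360° = 200.54° ≈ 201°.

201°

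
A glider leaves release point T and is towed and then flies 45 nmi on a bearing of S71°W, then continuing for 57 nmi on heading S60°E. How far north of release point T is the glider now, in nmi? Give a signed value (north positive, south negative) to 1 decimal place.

-43.2 nmi

Leg 1 (S71°W, 45 nmi): east 45 sin 251° = -42.55, north 45 cos 251° = -14.65
Leg 2 (S60°E, 57 nmi): east 57 sin 120° = 49.36, north 57 cos 120° = -28.50
Net north component: -43.15 nmi.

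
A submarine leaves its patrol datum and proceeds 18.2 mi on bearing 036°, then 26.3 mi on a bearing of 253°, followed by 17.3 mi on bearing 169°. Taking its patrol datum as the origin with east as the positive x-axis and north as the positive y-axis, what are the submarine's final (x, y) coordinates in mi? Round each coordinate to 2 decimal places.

(-11.15, -9.95)

Leg 1 (036°, 18.2 mi): east 18.2 sin 36° = 10.70, north 18.2 cos 36° = 14.72
Leg 2 (253°, 26.3 mi): east 26.3 sin 253° = -25.15, north 26.3 cos 253° = -7.69
Leg 3 (169°, 17.3 mi): east 17.3 sin 169° = 3.30, north 17.3 cos 169° = -16.98
Summing: -11.15 mi east, -9.95 mi north → (-11.15, -9.95).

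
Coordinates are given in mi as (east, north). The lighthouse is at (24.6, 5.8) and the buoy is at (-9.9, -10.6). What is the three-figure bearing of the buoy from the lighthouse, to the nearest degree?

245°

Δeast = -9.9 − 24.6 = -34.50; Δnorth = -10.6 − 5.8 = -16.40.
Bearing = atan2(Δeast, Δnorth) mod 360° = 244.58° ≈ 245°.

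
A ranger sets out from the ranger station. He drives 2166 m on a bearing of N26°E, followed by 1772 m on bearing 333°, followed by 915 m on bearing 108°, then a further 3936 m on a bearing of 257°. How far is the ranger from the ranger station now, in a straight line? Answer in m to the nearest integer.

Leg 1 (N26°E, 2166 m): east 2166 sin 26° = 949.51, north 2166 cos 26° = 1946.79
Leg 2 (333°, 1772 m): east 1772 sin 333° = -804.47, north 1772 cos 333° = 1578.86
Leg 3 (108°, 915 m): east 915 sin 108° = 870.22, north 915 cos 108° = -282.75
Leg 4 (257°, 3936 m): east 3936 sin 257° = -3835.12, north 3936 cos 257° = -885.41
Net: -2819.86 east, 2357.49 north. Distance = √((-2819.86)² + (2357.49)²) = 3675.514 m.

3676 m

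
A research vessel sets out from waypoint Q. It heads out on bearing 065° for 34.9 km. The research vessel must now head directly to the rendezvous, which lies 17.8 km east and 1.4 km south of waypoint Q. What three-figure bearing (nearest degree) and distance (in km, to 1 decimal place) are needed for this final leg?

221°, 21.3 km

Leg 1 (065°, 34.9 km): east 34.9 sin 65° = 31.63, north 34.9 cos 65° = 14.75
Current position: (31.63, 14.75). Target: (17.8, -1.4). Remaining: Δeast = -13.83, Δnorth = -16.15.
Bearing = atan2(-13.83, -16.15) mod 360° = 220.58°; distance = √((-13.83)² + (-16.15)²) = 21.262 km.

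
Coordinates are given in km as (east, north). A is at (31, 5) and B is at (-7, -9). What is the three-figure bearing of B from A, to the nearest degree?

250°

Δeast = -7 − 31 = -38.00; Δnorth = -9 − 5 = -14.00.
Bearing = atan2(Δeast, Δnorth) mod 360° = 249.78° ≈ 250°.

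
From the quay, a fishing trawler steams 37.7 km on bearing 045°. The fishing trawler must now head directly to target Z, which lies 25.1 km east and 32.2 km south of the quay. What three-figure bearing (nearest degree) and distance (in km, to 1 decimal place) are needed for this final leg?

Leg 1 (045°, 37.7 km): east 37.7 sin 45° = 26.66, north 37.7 cos 45° = 26.66
Current position: (26.66, 26.66). Target: (25.1, -32.2). Remaining: Δeast = -1.56, Δnorth = -58.86.
Bearing = atan2(-1.56, -58.86) mod 360° = 181.52°; distance = √((-1.56)² + (-58.86)²) = 58.879 km.

182°, 58.9 km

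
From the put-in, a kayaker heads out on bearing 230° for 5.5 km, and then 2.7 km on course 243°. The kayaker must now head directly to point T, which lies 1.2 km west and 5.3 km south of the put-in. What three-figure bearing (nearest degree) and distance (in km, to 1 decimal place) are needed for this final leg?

Leg 1 (230°, 5.5 km): east 5.5 sin 230° = -4.21, north 5.5 cos 230° = -3.54
Leg 2 (243°, 2.7 km): east 2.7 sin 243° = -2.41, north 2.7 cos 243° = -1.23
Current position: (-6.62, -4.76). Target: (-1.2, -5.3). Remaining: Δeast = 5.42, Δnorth = -0.54.
Bearing = atan2(5.42, -0.54) mod 360° = 95.68°; distance = √((5.42)² + (-0.54)²) = 5.446 km.

096°, 5.4 km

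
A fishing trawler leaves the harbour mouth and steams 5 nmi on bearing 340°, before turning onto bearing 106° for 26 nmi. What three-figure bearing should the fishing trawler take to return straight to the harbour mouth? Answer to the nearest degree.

276°

Leg 1 (340°, 5 nmi): east 5 sin 340° = -1.71, north 5 cos 340° = 4.70
Leg 2 (106°, 26 nmi): east 26 sin 106° = 24.99, north 26 cos 106° = -7.17
Net displacement: 23.28 east, -2.47 north. Direction back to start is (-23.28, 2.47): bearing = atan2(-23.28, 2.47) mod 360° = 276.05° ≈ 276°.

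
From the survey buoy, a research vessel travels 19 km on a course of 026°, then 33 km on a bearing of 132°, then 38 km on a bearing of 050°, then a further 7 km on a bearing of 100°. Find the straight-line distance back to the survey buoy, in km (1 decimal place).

Leg 1 (026°, 19 km): east 19 sin 26° = 8.33, north 19 cos 26° = 17.08
Leg 2 (132°, 33 km): east 33 sin 132° = 24.52, north 33 cos 132° = -22.08
Leg 3 (050°, 38 km): east 38 sin 50° = 29.11, north 38 cos 50° = 24.43
Leg 4 (100°, 7 km): east 7 sin 100° = 6.89, north 7 cos 100° = -1.22
Net: 68.86 east, 18.21 north. Distance = √((68.86)² + (18.21)²) = 71.222 km.

71.2 km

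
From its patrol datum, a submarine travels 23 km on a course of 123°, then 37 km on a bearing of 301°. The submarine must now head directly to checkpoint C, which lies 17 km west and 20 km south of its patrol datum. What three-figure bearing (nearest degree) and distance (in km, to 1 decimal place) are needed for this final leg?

Leg 1 (123°, 23 km): east 23 sin 123° = 19.29, north 23 cos 123° = -12.53
Leg 2 (301°, 37 km): east 37 sin 301° = -31.72, north 37 cos 301° = 19.06
Current position: (-12.43, 6.53). Target: (-17, -20). Remaining: Δeast = -4.57, Δnorth = -26.53.
Bearing = atan2(-4.57, -26.53) mod 360° = 189.78°; distance = √((-4.57)² + (-26.53)²) = 26.921 km.

190°, 26.9 km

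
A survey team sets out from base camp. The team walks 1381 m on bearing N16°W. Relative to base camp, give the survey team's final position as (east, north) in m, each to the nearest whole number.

Leg 1 (N16°W, 1381 m): east 1381 sin 344° = -380.66, north 1381 cos 344° = 1327.50
Summing: -380.66 m east, 1327.50 m north → (-381, 1328).

(-381, 1328)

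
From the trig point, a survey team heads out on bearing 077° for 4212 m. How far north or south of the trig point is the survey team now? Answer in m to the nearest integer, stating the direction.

947 m north

Leg 1 (077°, 4212 m): east 4212 sin 77° = 4104.05, north 4212 cos 77° = 947.49
Net north component: 947.49 m.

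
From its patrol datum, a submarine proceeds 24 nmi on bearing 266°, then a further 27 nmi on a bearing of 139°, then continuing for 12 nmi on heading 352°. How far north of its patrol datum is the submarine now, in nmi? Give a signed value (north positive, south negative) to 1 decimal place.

Leg 1 (266°, 24 nmi): east 24 sin 266° = -23.94, north 24 cos 266° = -1.67
Leg 2 (139°, 27 nmi): east 27 sin 139° = 17.71, north 27 cos 139° = -20.38
Leg 3 (352°, 12 nmi): east 12 sin 352° = -1.67, north 12 cos 352° = 11.88
Net north component: -10.17 nmi.

-10.2 nmi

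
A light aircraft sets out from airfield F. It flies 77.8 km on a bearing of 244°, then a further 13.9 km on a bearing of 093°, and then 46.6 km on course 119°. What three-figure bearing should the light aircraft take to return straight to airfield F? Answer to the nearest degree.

015°

Leg 1 (244°, 77.8 km): east 77.8 sin 244° = -69.93, north 77.8 cos 244° = -34.11
Leg 2 (093°, 13.9 km): east 13.9 sin 93° = 13.88, north 13.9 cos 93° = -0.73
Leg 3 (119°, 46.6 km): east 46.6 sin 119° = 40.76, north 46.6 cos 119° = -22.59
Net displacement: -15.29 east, -57.42 north. Direction back to start is (15.29, 57.42): bearing = atan2(15.29, 57.42) mod 360° = 14.91° ≈ 015°.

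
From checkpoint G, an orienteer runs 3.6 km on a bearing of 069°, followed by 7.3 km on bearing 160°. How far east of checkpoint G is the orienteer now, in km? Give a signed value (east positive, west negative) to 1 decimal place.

5.9 km

Leg 1 (069°, 3.6 km): east 3.6 sin 69° = 3.36, north 3.6 cos 69° = 1.29
Leg 2 (160°, 7.3 km): east 7.3 sin 160° = 2.50, north 7.3 cos 160° = -6.86
Net east component: 5.86 km.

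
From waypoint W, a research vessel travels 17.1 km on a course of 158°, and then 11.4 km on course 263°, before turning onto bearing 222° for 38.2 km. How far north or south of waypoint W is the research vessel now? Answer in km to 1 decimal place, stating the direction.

Leg 1 (158°, 17.1 km): east 17.1 sin 158° = 6.41, north 17.1 cos 158° = -15.85
Leg 2 (263°, 11.4 km): east 11.4 sin 263° = -11.32, north 11.4 cos 263° = -1.39
Leg 3 (222°, 38.2 km): east 38.2 sin 222° = -25.56, north 38.2 cos 222° = -28.39
Net north component: -45.63 km.

45.6 km south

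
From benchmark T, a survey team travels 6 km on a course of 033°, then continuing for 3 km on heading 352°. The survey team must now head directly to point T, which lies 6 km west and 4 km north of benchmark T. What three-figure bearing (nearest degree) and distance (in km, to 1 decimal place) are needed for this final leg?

Leg 1 (033°, 6 km): east 6 sin 33° = 3.27, north 6 cos 33° = 5.03
Leg 2 (352°, 3 km): east 3 sin 352° = -0.42, north 3 cos 352° = 2.97
Current position: (2.85, 8.00). Target: (-6, 4). Remaining: Δeast = -8.85, Δnorth = -4.00.
Bearing = atan2(-8.85, -4.00) mod 360° = 245.66°; distance = √((-8.85)² + (-4.00)²) = 9.713 km.

246°, 9.7 km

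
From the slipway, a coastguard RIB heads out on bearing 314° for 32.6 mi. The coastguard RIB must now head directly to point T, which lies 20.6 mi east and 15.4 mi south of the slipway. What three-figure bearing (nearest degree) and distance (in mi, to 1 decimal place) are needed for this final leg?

131°, 58.2 mi

Leg 1 (314°, 32.6 mi): east 32.6 sin 314° = -23.45, north 32.6 cos 314° = 22.65
Current position: (-23.45, 22.65). Target: (20.6, -15.4). Remaining: Δeast = 44.05, Δnorth = -38.05.
Bearing = atan2(44.05, -38.05) mod 360° = 130.82°; distance = √((44.05)² + (-38.05)²) = 58.206 mi.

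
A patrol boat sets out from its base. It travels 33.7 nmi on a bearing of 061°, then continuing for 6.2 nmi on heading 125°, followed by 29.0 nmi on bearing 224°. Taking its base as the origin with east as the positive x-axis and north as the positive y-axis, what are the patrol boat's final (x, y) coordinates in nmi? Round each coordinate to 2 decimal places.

(14.41, -8.08)

Leg 1 (061°, 33.7 nmi): east 33.7 sin 61° = 29.47, north 33.7 cos 61° = 16.34
Leg 2 (125°, 6.2 nmi): east 6.2 sin 125° = 5.08, north 6.2 cos 125° = -3.56
Leg 3 (224°, 29.0 nmi): east 29.0 sin 224° = -20.15, north 29.0 cos 224° = -20.86
Summing: 14.41 nmi east, -8.08 nmi north → (14.41, -8.08).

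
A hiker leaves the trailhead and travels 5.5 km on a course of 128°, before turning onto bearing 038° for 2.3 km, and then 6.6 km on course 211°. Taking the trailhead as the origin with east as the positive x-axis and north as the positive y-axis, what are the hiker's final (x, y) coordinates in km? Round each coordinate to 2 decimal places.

(2.35, -7.23)

Leg 1 (128°, 5.5 km): east 5.5 sin 128° = 4.33, north 5.5 cos 128° = -3.39
Leg 2 (038°, 2.3 km): east 2.3 sin 38° = 1.42, north 2.3 cos 38° = 1.81
Leg 3 (211°, 6.6 km): east 6.6 sin 211° = -3.40, north 6.6 cos 211° = -5.66
Summing: 2.35 km east, -7.23 km north → (2.35, -7.23).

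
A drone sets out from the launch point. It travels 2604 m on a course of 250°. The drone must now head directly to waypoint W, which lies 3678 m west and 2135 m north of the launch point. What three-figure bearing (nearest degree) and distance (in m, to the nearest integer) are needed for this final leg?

Leg 1 (250°, 2604 m): east 2604 sin 250° = -2446.96, north 2604 cos 250° = -890.62
Current position: (-2446.96, -890.62). Target: (-3678, 2135). Remaining: Δeast = -1231.04, Δnorth = 3025.62.
Bearing = atan2(-1231.04, 3025.62) mod 360° = 337.86°; distance = √((-1231.04)² + (3025.62)²) = 3266.472 m.

338°, 3266 m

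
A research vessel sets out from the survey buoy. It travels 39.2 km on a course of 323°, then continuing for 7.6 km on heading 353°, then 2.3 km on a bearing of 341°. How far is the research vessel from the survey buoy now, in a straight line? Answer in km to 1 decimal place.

48.2 km

Leg 1 (323°, 39.2 km): east 39.2 sin 323° = -23.59, north 39.2 cos 323° = 31.31
Leg 2 (353°, 7.6 km): east 7.6 sin 353° = -0.93, north 7.6 cos 353° = 7.54
Leg 3 (341°, 2.3 km): east 2.3 sin 341° = -0.75, north 2.3 cos 341° = 2.17
Net: -25.27 east, 41.02 north. Distance = √((-25.27)² + (41.02)²) = 48.181 km.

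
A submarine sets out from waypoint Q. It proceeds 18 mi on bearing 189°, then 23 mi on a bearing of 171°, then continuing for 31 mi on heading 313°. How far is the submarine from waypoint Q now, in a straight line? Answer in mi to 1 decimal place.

Leg 1 (189°, 18 mi): east 18 sin 189° = -2.82, north 18 cos 189° = -17.78
Leg 2 (171°, 23 mi): east 23 sin 171° = 3.60, north 23 cos 171° = -22.72
Leg 3 (313°, 31 mi): east 31 sin 313° = -22.67, north 31 cos 313° = 21.14
Net: -21.89 east, -19.35 north. Distance = √((-21.89)² + (-19.35)²) = 29.218 mi.

29.2 mi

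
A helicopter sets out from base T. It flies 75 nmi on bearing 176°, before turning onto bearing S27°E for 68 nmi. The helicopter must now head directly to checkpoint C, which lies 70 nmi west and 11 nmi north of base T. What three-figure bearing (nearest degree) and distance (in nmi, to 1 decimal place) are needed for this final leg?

Leg 1 (176°, 75 nmi): east 75 sin 176° = 5.23, north 75 cos 176° = -74.82
Leg 2 (S27°E, 68 nmi): east 68 sin 153° = 30.87, north 68 cos 153° = -60.59
Current position: (36.10, -135.41). Target: (-70, 11). Remaining: Δeast = -106.10, Δnorth = 146.41.
Bearing = atan2(-106.10, 146.41) mod 360° = 324.07°; distance = √((-106.10)² + (146.41)²) = 180.811 nmi.

324°, 180.8 nmi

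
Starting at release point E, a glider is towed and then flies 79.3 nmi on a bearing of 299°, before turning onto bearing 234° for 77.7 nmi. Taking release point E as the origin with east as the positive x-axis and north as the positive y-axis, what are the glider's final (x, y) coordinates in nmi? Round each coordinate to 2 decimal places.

Leg 1 (299°, 79.3 nmi): east 79.3 sin 299° = -69.36, north 79.3 cos 299° = 38.45
Leg 2 (234°, 77.7 nmi): east 77.7 sin 234° = -62.86, north 77.7 cos 234° = -45.67
Summing: -132.22 nmi east, -7.23 nmi north → (-132.22, -7.23).

(-132.22, -7.23)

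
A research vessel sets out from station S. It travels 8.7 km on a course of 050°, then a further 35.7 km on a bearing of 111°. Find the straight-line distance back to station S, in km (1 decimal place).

40.6 km

Leg 1 (050°, 8.7 km): east 8.7 sin 50° = 6.66, north 8.7 cos 50° = 5.59
Leg 2 (111°, 35.7 km): east 35.7 sin 111° = 33.33, north 35.7 cos 111° = -12.79
Net: 39.99 east, -7.20 north. Distance = √((39.99)² + (-7.20)²) = 40.637 km.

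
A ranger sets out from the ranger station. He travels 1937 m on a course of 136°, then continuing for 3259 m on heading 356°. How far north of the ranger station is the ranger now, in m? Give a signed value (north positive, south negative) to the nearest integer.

Leg 1 (136°, 1937 m): east 1937 sin 136° = 1345.55, north 1937 cos 136° = -1393.36
Leg 2 (356°, 3259 m): east 3259 sin 356° = -227.34, north 3259 cos 356° = 3251.06
Net north component: 1857.70 m.

1858 m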